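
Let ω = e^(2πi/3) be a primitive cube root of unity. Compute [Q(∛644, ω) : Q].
[Q(∛644, ω) : Q] = 6

[Q(∛644):Q] = 3 (min poly x^3 - 644, irreducible since 644 is not a perfect cube). [Q(ω):Q] = 2 (min poly x^2 + x + 1). Since Q(∛644) ⊂ R and ω ∉ R, we have ω ∉ Q(∛644), so x^2 + x + 1 remains irreducible over Q(∛644) and [Q(∛644, ω) : Q(∛644)] = 2. By the tower law, [Q(∛644, ω) : Q] = 3 · 2 = 6. (In fact Q(∛644, ω) is the splitting field of x^3 - 644 over Q.)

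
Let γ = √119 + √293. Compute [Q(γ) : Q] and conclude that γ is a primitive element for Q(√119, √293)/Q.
[Q(γ) : Q] = 4 (equivalently, Q(γ) = Q(√119, √293))

Obviously Q(γ) ⊆ Q(√119, √293), and [Q(√119, √293):Q] = 4 (since 119, 293 are distinct squarefree integers > 1 with 34867 not a perfect square). To show equality we compute the minimal polynomial of γ. From γ = √119 + √293: γ^2 = 119 + 2√(34867) + 293 = 412 + 2√(34867), so γ^2 - 412 = 2√(34867); squaring, (γ^2 - 412)^2 = 4·34867, i.e. γ^4 - 824γ^2 + 169744 - 139468 = 0, i.e. γ^4 - 824γ^2 + 30276 = 0. So γ is a root of x^4 - 824x^2 + 30276. This polynomial is irreducible over Q: it has no rational root (each ±√119 ± √293 is irrational), and any factorization into two quadratics over Q would force √(34867) ∈ Q (pairing opposite roots) or √119, √293 ∈ Q (other pairings), all impossible. Hence [Q(γ):Q] = 4 = [Q(√119, √293):Q], so Q(γ) = Q(√119, √293).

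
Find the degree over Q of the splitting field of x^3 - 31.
[K : Q] = 6

The roots of x^3 - 31 are ∛31, ω∛31, ω^2∛31 where ω = e^(2πi/3) is a primitive cube root of unity, so K = Q(∛31, ω). Now [Q(∛31):Q] = 3 (since 31 is not a perfect cube, x^3 - 31 is irreducible) and [Q(ω):Q] = 2. Both 2 and 3 divide [K:Q], and [K:Q] ≤ 3·2 = 6, so [K:Q] = 6. (Equivalently: Q(∛31) ⊂ R but ω ∉ R, so [K : Q(∛31)] = 2.)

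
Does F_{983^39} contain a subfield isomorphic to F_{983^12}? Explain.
No: F_{983^12} is not a subfield of F_{983^39}

F_{p^m} embeds in F_{p^n} iff m | n. Here 12 ∤ 39 (since 39 = 3·12 + 3 with remainder 3 ≠ 0), so F_{983^12} is not a subfield of F_{983^39}. Equivalently: if it were, the tower law would give 12 = [F_{983^12}:F_983] dividing [F_{983^39}:F_983] = 39, contradiction.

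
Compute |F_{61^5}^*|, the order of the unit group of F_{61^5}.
|F_{61^5}^*| = 844596300

F_{61^5} has 61^5 = 844596301 elements; its multiplicative group consists of all nonzero elements, so |F_{61^5}^*| = 844596301 - 1 = 844596300. (It is cyclic since any finite subgroup of the multiplicative group of a field is cyclic.)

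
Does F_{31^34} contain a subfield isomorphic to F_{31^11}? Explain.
No: F_{31^11} is not a subfield of F_{31^34}

F_{p^m} embeds in F_{p^n} iff m | n. Here 11 ∤ 34 (since 34 = 3·11 + 1 with remainder 1 ≠ 0), so F_{31^11} is not a subfield of F_{31^34}. Equivalently: if it were, the tower law would give 11 = [F_{31^11}:F_31] dividing [F_{31^34}:F_31] = 34, contradiction.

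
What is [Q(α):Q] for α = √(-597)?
[Q(α):Q] = 2

[Q(α):Q] equals the degree of the minimal polynomial of α. Here α^2 = -597 and x^2 + 597 is irreducible (d = -597 is squarefree, ≠ 1, hence not a square), so deg(m_α) = 2. Thus [Q(α):Q] = 2.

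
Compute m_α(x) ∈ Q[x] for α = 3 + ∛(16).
m_α(x) = x^3 - 9x^2 + 27x - 43

Set β = α - 3 = ∛(16), so β^3 = 16. Then (α - 3)^3 - 16 = 0, i.e. α is a root of g(x) = (x - 3)^3 - 16 = x^3 - 9x^2 + 27x - 43. Since g(x) = h(x - 3) where h(x) = x^3 - 16, and h is irreducible over Q (because 16 is not a perfect cube, so h has no rational root, and a monic cubic with no rational root is irreducible), g is also irreducible (irreducibility is preserved under the substitution x → x - 3). Hence m_α(x) = x^3 - 9x^2 + 27x - 43.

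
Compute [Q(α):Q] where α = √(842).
[Q(α):Q] = 2

[Q(α):Q] equals the degree of the minimal polynomial of α. Here α^2 = 842 and x^2 - 842 is irreducible (d = 842 is squarefree, ≠ 1, hence not a square), so deg(m_α) = 2. Thus [Q(α):Q] = 2.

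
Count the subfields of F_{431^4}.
F_{431^4} has 3 subfields

The subfields of F_{p^n} are exactly the fields F_{p^d} for d | n (each is the fixed field of the unique index-d subgroup of Gal(F_{p^n}/F_p) ≅ Z/nZ). The divisors of n = 4 are {1, 2, 4}, giving 3 subfields: F_{431^1}, F_{431^2}, F_{431^4}.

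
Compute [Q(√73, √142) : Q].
[Q(√73, √142) : Q] = 4

[Q(√73):Q] = 2 (min poly x^2 - 73, irreducible since 73 is squarefree > 1). For the top step, suppose √142 ∈ Q(√73), say √142 = c + d√73 with c, d ∈ Q. Squaring: 142 = c^2 + 73d^2 + 2cd√73. Since √73 ∉ Q this forces 2cd = 0. If d = 0 then √142 = c ∈ Q, contradicting 142 squarefree > 1. If c = 0 then 142 = 73d^2, so 73·142 = (73d)^2 is a perfect square in Q — but 73·142 = 10366 is not a perfect square (since 73 and 142 are distinct squarefree integers). Contradiction. Hence √142 ∉ Q(√73), so x^2 - 142 stays irreducible over Q(√73) and [Q(√73, √142) : Q(√73)] = 2. By the tower law, [Q(√73, √142) : Q] = 2 · 2 = 4.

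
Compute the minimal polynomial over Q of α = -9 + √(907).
m_α(x) = x^2 + 18x - 826

From α + 9 = √(907), squaring gives (α + 9)^2 = 907, i.e. α^2 + 18α + 81 = 907, so α^2 + 18α - 826 = 0. The discriminant of x^2 + 18x - 826 is (18)^2 - 4·(-826) = 324 + 3304 = 3628, and 4·(907) is not a perfect square in Q since 907 is squarefree and ≠ 1. Hence x^2 + 18x - 826 is irreducible over Q and is the minimal polynomial of α.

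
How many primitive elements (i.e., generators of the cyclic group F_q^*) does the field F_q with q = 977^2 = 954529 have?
There are φ(954528) = 311040 primitive elements

F_q^* is cyclic of order q - 1 = 954528. A cyclic group of order m has exactly φ(m) generators. Here m = 954528 = 2^5 · 3 · 61 · 163, so the number of primitive elements is φ(954528) = 311040.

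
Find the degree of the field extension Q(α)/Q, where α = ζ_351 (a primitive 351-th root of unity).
[Q(α):Q] = 216

The minimal polynomial of ζ_351 over Q is the 351-th cyclotomic polynomial Φ_351(x), which is irreducible over Q and has degree φ(351) = 216. Hence [Q(α):Q] = φ(351) = 216.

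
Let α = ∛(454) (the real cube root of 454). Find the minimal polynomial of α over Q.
m_α(x) = x^3 - 454

α satisfies α^3 = 454, so x^3 - 454 annihilates α. By the rational root test, a rational root p/q (in lowest terms) of x^3 - 454 would satisfy p^3 = 454 q^3, forcing q = 1 and p^3 = 454; but 454 is not a perfect cube, contradiction. A monic cubic over Q with no rational root is irreducible (any nontrivial factorization would include a linear factor). Hence x^3 - 454 is the minimal polynomial of α, and in particular [Q(α):Q] = 3.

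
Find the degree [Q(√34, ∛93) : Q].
[Q(√34, ∛93) : Q] = 6

Let L = Q(√34, ∛93). Since Q(√34) ⊂ L and [Q(√34):Q] = 2, the tower law gives 2 | [L:Q]. Likewise Q(∛93) ⊂ L with [Q(∛93):Q] = 3 (because 93 is not a perfect cube), so 3 | [L:Q]. As gcd(2,3) = 1, [L:Q] is divisible by 6. Conversely L is generated over Q by √34 and ∛93, so [L:Q] ≤ 2·3 = 6. Therefore [Q(√34, ∛93) : Q] = 6.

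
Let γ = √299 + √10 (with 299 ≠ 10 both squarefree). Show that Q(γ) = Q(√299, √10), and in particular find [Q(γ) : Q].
[Q(γ) : Q] = 4 (equivalently, Q(γ) = Q(√299, √10))

Obviously Q(γ) ⊆ Q(√299, √10), and [Q(√299, √10):Q] = 4 (since 299, 10 are distinct squarefree integers > 1 with 2990 not a perfect square). To show equality we compute the minimal polynomial of γ. From γ = √299 + √10: γ^2 = 299 + 2√(2990) + 10 = 309 + 2√(2990), so γ^2 - 309 = 2√(2990); squaring, (γ^2 - 309)^2 = 4·2990, i.e. γ^4 - 618γ^2 + 95481 - 11960 = 0, i.e. γ^4 - 618γ^2 + 83521 = 0. So γ is a root of x^4 - 618x^2 + 83521. This polynomial is irreducible over Q: it has no rational root (each ±√299 ± √10 is irrational), and any factorization into two quadratics over Q would force √(2990) ∈ Q (pairing opposite roots) or √299, √10 ∈ Q (other pairings), all impossible. Hence [Q(γ):Q] = 4 = [Q(√299, √10):Q], so Q(γ) = Q(√299, √10).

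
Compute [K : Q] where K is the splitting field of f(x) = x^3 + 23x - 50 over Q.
[K : Q] = 6

By the rational root test, any rational root of the monic integer polynomial f(x) = x^3 + 23x - 50 must be an integer dividing the constant term -50, i.e. one of ±{1, 2, 5, 10, 25, 50}. Evaluating: f(1) = -26, f(-1) = -74, f(2) = 4, f(-2) = -104, f(5) = 190, f(-5) = -290, f(10) = 1180, f(-10) = -1280, f(25) = 16150, f(-25) = -16250, f(50) = 126100, f(-50) = -126200; none is 0, so f has no rational root and is therefore irreducible over Q (a cubic with no linear factor over a field is irreducible). For an irreducible cubic, the Galois group is A_3 or S_3 according as the discriminant disc(f) = -4a^3 - 27b^2 = -4·(23)^3 - 27·(-50)^2 = -116168 is or is not a square in Q. Here disc(f) = -116168 is not a perfect square in Q, so the Galois group of f over Q is not contained in A_3 and must be all of S_3. The splitting field has degree |S_3| = 6 over Q, so [K : Q] = 6.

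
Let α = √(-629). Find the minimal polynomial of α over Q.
m_α(x) = x^2 + 629

α satisfies α^2 + 629 = 0, so x^2 + 629 annihilates α. Since d = -629 is squarefree and ≠ 1, it is not a perfect square in Q, so x^2 + 629 has no rational root and is therefore irreducible over Q (a degree-2 polynomial over a field is irreducible iff it has no root). Hence m_α(x) = x^2 + 629.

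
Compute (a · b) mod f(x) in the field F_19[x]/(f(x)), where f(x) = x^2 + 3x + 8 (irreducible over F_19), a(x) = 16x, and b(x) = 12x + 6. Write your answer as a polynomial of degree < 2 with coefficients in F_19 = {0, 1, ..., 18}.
a · b ≡ 14x + 3 (mod f(x))

Multiply in F_19[x]: a(x)·b(x) = (16x)·(12x + 6) = 2x^2 + x. This has degree ≥ 2, so divide by f(x) over F_19: 2x^2 + x = (2)·(x^2 + 3x + 8) + (14x + 3). Hence a·b ≡ 14x + 3 (mod f). (F_19[x]/(f) is a field with 19^2 = 361 elements since f is irreducible of degree 2.)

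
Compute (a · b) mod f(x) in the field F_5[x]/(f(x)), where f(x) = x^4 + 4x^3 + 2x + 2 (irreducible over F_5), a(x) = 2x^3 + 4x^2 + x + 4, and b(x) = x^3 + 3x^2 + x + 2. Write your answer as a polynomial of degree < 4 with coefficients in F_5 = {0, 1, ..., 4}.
a · b ≡ 3x^3 + 3x^2 + 3x + 4 (mod f(x))

Multiply in F_5[x]: a(x)·b(x) = (2x^3 + 4x^2 + x + 4)·(x^3 + 3x^2 + x + 2) = 2x^6 + x^2 + x + 3. This has degree ≥ 4, so divide by f(x) over F_5: 2x^6 + x^2 + x + 3 = (2x^2 + 2x + 2)·(x^4 + 4x^3 + 2x + 2) + (3x^3 + 3x^2 + 3x + 4). Hence a·b ≡ 3x^3 + 3x^2 + 3x + 4 (mod f). (F_5[x]/(f) is a field with 5^4 = 625 elements since f is irreducible of degree 4.)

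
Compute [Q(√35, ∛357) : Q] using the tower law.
[Q(√35, ∛357) : Q] = 6

Let L = Q(√35, ∛357). Since Q(√35) ⊂ L and [Q(√35):Q] = 2, the tower law gives 2 | [L:Q]. Likewise Q(∛357) ⊂ L with [Q(∛357):Q] = 3 (because 357 is not a perfect cube), so 3 | [L:Q]. As gcd(2,3) = 1, [L:Q] is divisible by 6. Conversely L is generated over Q by √35 and ∛357, so [L:Q] ≤ 2·3 = 6. Therefore [Q(√35, ∛357) : Q] = 6.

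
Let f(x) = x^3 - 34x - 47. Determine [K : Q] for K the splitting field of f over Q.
[K : Q] = 6

By the rational root test, any rational root of the monic integer polynomial f(x) = x^3 - 34x - 47 must be an integer dividing the constant term -47, i.e. one of ±{1, 47}. Evaluating: f(1) = -80, f(-1) = -14, f(47) = 102178, f(-47) = -102272; none is 0, so f has no rational root and is therefore irreducible over Q (a cubic with no linear factor over a field is irreducible). For an irreducible cubic, the Galois group is A_3 or S_3 according as the discriminant disc(f) = -4a^3 - 27b^2 = -4·(-34)^3 - 27·(-47)^2 = 97573 is or is not a square in Q. Here disc(f) = 97573 is not a perfect square in Q, so the Galois group of f over Q is not contained in A_3 and must be all of S_3. The splitting field has degree |S_3| = 6 over Q, so [K : Q] = 6.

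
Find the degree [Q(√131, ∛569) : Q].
[Q(√131, ∛569) : Q] = 6

Let L = Q(√131, ∛569). Since Q(√131) ⊂ L and [Q(√131):Q] = 2, the tower law gives 2 | [L:Q]. Likewise Q(∛569) ⊂ L with [Q(∛569):Q] = 3 (because 569 is not a perfect cube), so 3 | [L:Q]. As gcd(2,3) = 1, [L:Q] is divisible by 6. Conversely L is generated over Q by √131 and ∛569, so [L:Q] ≤ 2·3 = 6. Therefore [Q(√131, ∛569) : Q] = 6.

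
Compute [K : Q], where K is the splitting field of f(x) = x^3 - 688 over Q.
[K : Q] = 6

The roots of x^3 - 688 are ∛688, ω∛688, ω^2∛688 where ω = e^(2πi/3) is a primitive cube root of unity, so K = Q(∛688, ω). Now [Q(∛688):Q] = 3 (since 688 is not a perfect cube, x^3 - 688 is irreducible) and [Q(ω):Q] = 2. Both 2 and 3 divide [K:Q], and [K:Q] ≤ 3·2 = 6, so [K:Q] = 6. (Equivalently: Q(∛688) ⊂ R but ω ∉ R, so [K : Q(∛688)] = 2.)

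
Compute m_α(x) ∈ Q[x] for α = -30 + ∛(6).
m_α(x) = x^3 + 90x^2 + 2700x + 26994

Set β = α + 30 = ∛(6), so β^3 = 6. Then (α + 30)^3 - 6 = 0, i.e. α is a root of g(x) = (x + 30)^3 - 6 = x^3 + 90x^2 + 2700x + 26994. Since g(x) = h(x + 30) where h(x) = x^3 - 6, and h is irreducible over Q (because 6 is not a perfect cube, so h has no rational root, and a monic cubic with no rational root is irreducible), g is also irreducible (irreducibility is preserved under the substitution x → x + 30). Hence m_α(x) = x^3 + 90x^2 + 2700x + 26994.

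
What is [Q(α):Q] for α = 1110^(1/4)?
[Q(α):Q] = 4

α is a root of x^4 - 1110. By Eisenstein's criterion at the prime p = 2 (which divides the constant term 1110 but p^2 = 4 does not, since 1110 is squarefree), x^4 - 1110 is irreducible over Q. Hence [Q(α):Q] = 4.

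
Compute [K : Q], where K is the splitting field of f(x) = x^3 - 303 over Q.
[K : Q] = 6

The roots of x^3 - 303 are ∛303, ω∛303, ω^2∛303 where ω = e^(2πi/3) is a primitive cube root of unity, so K = Q(∛303, ω). Now [Q(∛303):Q] = 3 (since 303 is not a perfect cube, x^3 - 303 is irreducible) and [Q(ω):Q] = 2. Both 2 and 3 divide [K:Q], and [K:Q] ≤ 3·2 = 6, so [K:Q] = 6. (Equivalently: Q(∛303) ⊂ R but ω ∉ R, so [K : Q(∛303)] = 2.)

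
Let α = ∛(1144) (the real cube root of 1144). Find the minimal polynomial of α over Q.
m_α(x) = x^3 - 1144

α satisfies α^3 = 1144, so x^3 - 1144 annihilates α. By the rational root test, a rational root p/q (in lowest terms) of x^3 - 1144 would satisfy p^3 = 1144 q^3, forcing q = 1 and p^3 = 1144; but 1144 is not a perfect cube, contradiction. A monic cubic over Q with no rational root is irreducible (any nontrivial factorization would include a linear factor). Hence x^3 - 1144 is the minimal polynomial of α, and in particular [Q(α):Q] = 3.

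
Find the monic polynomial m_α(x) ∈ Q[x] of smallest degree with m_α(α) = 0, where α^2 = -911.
m_α(x) = x^2 + 911

α satisfies α^2 + 911 = 0, so x^2 + 911 annihilates α. Since d = -911 is squarefree and ≠ 1, it is not a perfect square in Q, so x^2 + 911 has no rational root and is therefore irreducible over Q (a degree-2 polynomial over a field is irreducible iff it has no root). Hence m_α(x) = x^2 + 911.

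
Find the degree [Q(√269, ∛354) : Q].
[Q(√269, ∛354) : Q] = 6

Let L = Q(√269, ∛354). Since Q(√269) ⊂ L and [Q(√269):Q] = 2, the tower law gives 2 | [L:Q]. Likewise Q(∛354) ⊂ L with [Q(∛354):Q] = 3 (because 354 is not a perfect cube), so 3 | [L:Q]. As gcd(2,3) = 1, [L:Q] is divisible by 6. Conversely L is generated over Q by √269 and ∛354, so [L:Q] ≤ 2·3 = 6. Therefore [Q(√269, ∛354) : Q] = 6.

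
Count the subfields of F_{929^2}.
F_{929^2} has 2 subfields

The subfields of F_{p^n} are exactly the fields F_{p^d} for d | n (each is the fixed field of the unique index-d subgroup of Gal(F_{p^n}/F_p) ≅ Z/nZ). The divisors of n = 2 are {1, 2}, giving 2 subfields: F_{929^1}, F_{929^2}.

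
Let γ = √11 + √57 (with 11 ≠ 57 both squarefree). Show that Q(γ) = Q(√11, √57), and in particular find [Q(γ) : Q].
[Q(γ) : Q] = 4 (equivalently, Q(γ) = Q(√11, √57))

Obviously Q(γ) ⊆ Q(√11, √57), and [Q(√11, √57):Q] = 4 (since 11, 57 are distinct squarefree integers > 1 with 627 not a perfect square). To show equality we compute the minimal polynomial of γ. From γ = √11 + √57: γ^2 = 11 + 2√(627) + 57 = 68 + 2√(627), so γ^2 - 68 = 2√(627); squaring, (γ^2 - 68)^2 = 4·627, i.e. γ^4 - 136γ^2 + 4624 - 2508 = 0, i.e. γ^4 - 136γ^2 + 2116 = 0. So γ is a root of x^4 - 136x^2 + 2116. This polynomial is irreducible over Q: it has no rational root (each ±√11 ± √57 is irrational), and any factorization into two quadratics over Q would force √(627) ∈ Q (pairing opposite roots) or √11, √57 ∈ Q (other pairings), all impossible. Hence [Q(γ):Q] = 4 = [Q(√11, √57):Q], so Q(γ) = Q(√11, √57).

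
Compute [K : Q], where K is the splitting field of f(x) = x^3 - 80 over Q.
[K : Q] = 6

The roots of x^3 - 80 are ∛80, ω∛80, ω^2∛80 where ω = e^(2πi/3) is a primitive cube root of unity, so K = Q(∛80, ω). Now [Q(∛80):Q] = 3 (since 80 is not a perfect cube, x^3 - 80 is irreducible) and [Q(ω):Q] = 2. Both 2 and 3 divide [K:Q], and [K:Q] ≤ 3·2 = 6, so [K:Q] = 6. (Equivalently: Q(∛80) ⊂ R but ω ∉ R, so [K : Q(∛80)] = 2.)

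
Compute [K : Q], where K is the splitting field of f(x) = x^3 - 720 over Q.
[K : Q] = 6

The roots of x^3 - 720 are ∛720, ω∛720, ω^2∛720 where ω = e^(2πi/3) is a primitive cube root of unity, so K = Q(∛720, ω). Now [Q(∛720):Q] = 3 (since 720 is not a perfect cube, x^3 - 720 is irreducible) and [Q(ω):Q] = 2. Both 2 and 3 divide [K:Q], and [K:Q] ≤ 3·2 = 6, so [K:Q] = 6. (Equivalently: Q(∛720) ⊂ R but ω ∉ R, so [K : Q(∛720)] = 2.)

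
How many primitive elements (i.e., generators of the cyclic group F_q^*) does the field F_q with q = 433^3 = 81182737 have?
There are φ(81182736) = 26313984 primitive elements

F_q^* is cyclic of order q - 1 = 81182736. A cyclic group of order m has exactly φ(m) generators. Here m = 81182736 = 2^4 · 3^4 · 37 · 1693, so the number of primitive elements is φ(81182736) = 26313984.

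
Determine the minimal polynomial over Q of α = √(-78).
m_α(x) = x^2 + 78

α satisfies α^2 + 78 = 0, so x^2 + 78 annihilates α. Since d = -78 is squarefree and ≠ 1, it is not a perfect square in Q, so x^2 + 78 has no rational root and is therefore irreducible over Q (a degree-2 polynomial over a field is irreducible iff it has no root). Hence m_α(x) = x^2 + 78.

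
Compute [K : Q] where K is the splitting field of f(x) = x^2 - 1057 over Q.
[K : Q] = 2

f(x) = x^2 - 1057 factors as (x - √1057)(x + √1057). The splitting field is K = Q(√1057). Since 1057 is squarefree and > 1, it is not a perfect square, so x^2 - 1057 is irreducible over Q and [Q(√1057) : Q] = 2. Hence [K : Q] = 2.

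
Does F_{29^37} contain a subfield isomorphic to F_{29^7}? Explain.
No: F_{29^7} is not a subfield of F_{29^37}

F_{p^m} embeds in F_{p^n} iff m | n. Here 7 ∤ 37 (since 37 = 5·7 + 2 with remainder 2 ≠ 0), so F_{29^7} is not a subfield of F_{29^37}. Equivalently: if it were, the tower law would give 7 = [F_{29^7}:F_29] dividing [F_{29^37}:F_29] = 37, contradiction.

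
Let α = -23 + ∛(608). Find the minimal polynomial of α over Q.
m_α(x) = x^3 + 69x^2 + 1587x + 11559

Set β = α + 23 = ∛(608), so β^3 = 608. Then (α + 23)^3 - 608 = 0, i.e. α is a root of g(x) = (x + 23)^3 - 608 = x^3 + 69x^2 + 1587x + 11559. Since g(x) = h(x + 23) where h(x) = x^3 - 608, and h is irreducible over Q (because 608 is not a perfect cube, so h has no rational root, and a monic cubic with no rational root is irreducible), g is also irreducible (irreducibility is preserved under the substitution x → x + 23). Hence m_α(x) = x^3 + 69x^2 + 1587x + 11559.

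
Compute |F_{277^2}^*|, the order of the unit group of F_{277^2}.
|F_{277^2}^*| = 76728

F_{277^2} has 277^2 = 76729 elements; its multiplicative group consists of all nonzero elements, so |F_{277^2}^*| = 76729 - 1 = 76728. (It is cyclic since any finite subgroup of the multiplicative group of a field is cyclic.)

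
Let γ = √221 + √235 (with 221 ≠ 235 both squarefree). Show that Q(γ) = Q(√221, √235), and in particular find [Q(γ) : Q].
[Q(γ) : Q] = 4 (equivalently, Q(γ) = Q(√221, √235))

Obviously Q(γ) ⊆ Q(√221, √235), and [Q(√221, √235):Q] = 4 (since 221, 235 are distinct squarefree integers > 1 with 51935 not a perfect square). To show equality we compute the minimal polynomial of γ. From γ = √221 + √235: γ^2 = 221 + 2√(51935) + 235 = 456 + 2√(51935), so γ^2 - 456 = 2√(51935); squaring, (γ^2 - 456)^2 = 4·51935, i.e. γ^4 - 912γ^2 + 207936 - 207740 = 0, i.e. γ^4 - 912γ^2 + 196 = 0. So γ is a root of x^4 - 912x^2 + 196. This polynomial is irreducible over Q: it has no rational root (each ±√221 ± √235 is irrational), and any factorization into two quadratics over Q would force √(51935) ∈ Q (pairing opposite roots) or √221, √235 ∈ Q (other pairings), all impossible. Hence [Q(γ):Q] = 4 = [Q(√221, √235):Q], so Q(γ) = Q(√221, √235).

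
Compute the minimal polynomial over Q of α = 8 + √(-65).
m_α(x) = x^2 - 16x + 129

From α - 8 = √(-65), squaring gives (α - 8)^2 = -65, i.e. α^2 - 16α + 64 = -65, so α^2 - 16α + 129 = 0. The discriminant of x^2 - 16x + 129 is (-16)^2 - 4·(129) = 256 - 516 = -260, and 4·(-65) is not a perfect square in Q since -65 is squarefree and ≠ 1. Hence x^2 - 16x + 129 is irreducible over Q and is the minimal polynomial of α.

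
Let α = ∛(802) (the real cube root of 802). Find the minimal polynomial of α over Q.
m_α(x) = x^3 - 802

α satisfies α^3 = 802, so x^3 - 802 annihilates α. By the rational root test, a rational root p/q (in lowest terms) of x^3 - 802 would satisfy p^3 = 802 q^3, forcing q = 1 and p^3 = 802; but 802 is not a perfect cube, contradiction. A monic cubic over Q with no rational root is irreducible (any nontrivial factorization would include a linear factor). Hence x^3 - 802 is the minimal polynomial of α, and in particular [Q(α):Q] = 3.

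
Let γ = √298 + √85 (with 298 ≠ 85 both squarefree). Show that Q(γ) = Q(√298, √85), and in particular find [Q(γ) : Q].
[Q(γ) : Q] = 4 (equivalently, Q(γ) = Q(√298, √85))

Obviously Q(γ) ⊆ Q(√298, √85), and [Q(√298, √85):Q] = 4 (since 298, 85 are distinct squarefree integers > 1 with 25330 not a perfect square). To show equality we compute the minimal polynomial of γ. From γ = √298 + √85: γ^2 = 298 + 2√(25330) + 85 = 383 + 2√(25330), so γ^2 - 383 = 2√(25330); squaring, (γ^2 - 383)^2 = 4·25330, i.e. γ^4 - 766γ^2 + 146689 - 101320 = 0, i.e. γ^4 - 766γ^2 + 45369 = 0. So γ is a root of x^4 - 766x^2 + 45369. This polynomial is irreducible over Q: it has no rational root (each ±√298 ± √85 is irrational), and any factorization into two quadratics over Q would force √(25330) ∈ Q (pairing opposite roots) or √298, √85 ∈ Q (other pairings), all impossible. Hence [Q(γ):Q] = 4 = [Q(√298, √85):Q], so Q(γ) = Q(√298, √85).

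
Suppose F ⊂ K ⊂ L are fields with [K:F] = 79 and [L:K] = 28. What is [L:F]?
[L:F] = 2212

The tower law says that for any tower of field extensions F ⊂ K ⊂ L with finite degrees, [L:F] = [L:K] · [K:F]. Here this gives [L:F] = 28 · 79 = 2212.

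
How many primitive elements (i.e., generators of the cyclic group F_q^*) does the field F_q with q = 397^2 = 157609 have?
There are φ(157608) = 47520 primitive elements

F_q^* is cyclic of order q - 1 = 157608. A cyclic group of order m has exactly φ(m) generators. Here m = 157608 = 2^3 · 3^2 · 11 · 199, so the number of primitive elements is φ(157608) = 47520.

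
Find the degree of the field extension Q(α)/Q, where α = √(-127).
[Q(α):Q] = 2

[Q(α):Q] equals the degree of the minimal polynomial of α. Here α^2 = -127 and x^2 + 127 is irreducible (d = -127 is squarefree, ≠ 1, hence not a square), so deg(m_α) = 2. Thus [Q(α):Q] = 2.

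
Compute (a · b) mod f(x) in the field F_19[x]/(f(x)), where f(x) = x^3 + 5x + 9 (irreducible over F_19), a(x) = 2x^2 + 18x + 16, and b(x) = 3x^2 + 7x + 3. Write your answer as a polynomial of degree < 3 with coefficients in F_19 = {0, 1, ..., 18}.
a · b ≡ 17x^2 + 6 (mod f(x))

Multiply in F_19[x]: a(x)·b(x) = (2x^2 + 18x + 16)·(3x^2 + 7x + 3) = 6x^4 + 11x^3 + 9x^2 + 14x + 10. This has degree ≥ 3, so divide by f(x) over F_19: 6x^4 + 11x^3 + 9x^2 + 14x + 10 = (6x + 11)·(x^3 + 5x + 9) + (17x^2 + 6). Hence a·b ≡ 17x^2 + 6 (mod f). (F_19[x]/(f) is a field with 19^3 = 6859 elements since f is irreducible of degree 3.)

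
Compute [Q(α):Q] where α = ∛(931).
[Q(α):Q] = 3

The minimal polynomial of α is x^3 - 931, irreducible over Q since 931 is not a perfect cube (so x^3 - 931 has no rational root). Hence [Q(α):Q] = deg(m_α) = 3.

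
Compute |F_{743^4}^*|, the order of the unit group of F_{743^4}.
|F_{743^4}^*| = 304758098400

F_{743^4} has 743^4 = 304758098401 elements; its multiplicative group consists of all nonzero elements, so |F_{743^4}^*| = 304758098401 - 1 = 304758098400. (It is cyclic since any finite subgroup of the multiplicative group of a field is cyclic.)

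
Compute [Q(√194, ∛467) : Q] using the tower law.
[Q(√194, ∛467) : Q] = 6

Let L = Q(√194, ∛467). Since Q(√194) ⊂ L and [Q(√194):Q] = 2, the tower law gives 2 | [L:Q]. Likewise Q(∛467) ⊂ L with [Q(∛467):Q] = 3 (because 467 is not a perfect cube), so 3 | [L:Q]. As gcd(2,3) = 1, [L:Q] is divisible by 6. Conversely L is generated over Q by √194 and ∛467, so [L:Q] ≤ 2·3 = 6. Therefore [Q(√194, ∛467) : Q] = 6.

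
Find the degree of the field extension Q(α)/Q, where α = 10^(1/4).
[Q(α):Q] = 4

α is a root of x^4 - 10. By Eisenstein's criterion at the prime p = 2 (which divides the constant term 10 but p^2 = 4 does not, since 10 is squarefree), x^4 - 10 is irreducible over Q. Hence [Q(α):Q] = 4.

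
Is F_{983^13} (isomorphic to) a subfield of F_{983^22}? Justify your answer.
No: F_{983^13} is not a subfield of F_{983^22}

F_{p^m} embeds in F_{p^n} iff m | n. Here 13 ∤ 22 (since 22 = 1·13 + 9 with remainder 9 ≠ 0), so F_{983^13} is not a subfield of F_{983^22}. Equivalently: if it were, the tower law would give 13 = [F_{983^13}:F_983] dividing [F_{983^22}:F_983] = 22, contradiction.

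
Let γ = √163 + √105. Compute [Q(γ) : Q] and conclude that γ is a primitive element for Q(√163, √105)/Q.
[Q(γ) : Q] = 4 (equivalently, Q(γ) = Q(√163, √105))

Obviously Q(γ) ⊆ Q(√163, √105), and [Q(√163, √105):Q] = 4 (since 163, 105 are distinct squarefree integers > 1 with 17115 not a perfect square). To show equality we compute the minimal polynomial of γ. From γ = √163 + √105: γ^2 = 163 + 2√(17115) + 105 = 268 + 2√(17115), so γ^2 - 268 = 2√(17115); squaring, (γ^2 - 268)^2 = 4·17115, i.e. γ^4 - 536γ^2 + 71824 - 68460 = 0, i.e. γ^4 - 536γ^2 + 3364 = 0. So γ is a root of x^4 - 536x^2 + 3364. This polynomial is irreducible over Q: it has no rational root (each ±√163 ± √105 is irrational), and any factorization into two quadratics over Q would force √(17115) ∈ Q (pairing opposite roots) or √163, √105 ∈ Q (other pairings), all impossible. Hence [Q(γ):Q] = 4 = [Q(√163, √105):Q], so Q(γ) = Q(√163, √105).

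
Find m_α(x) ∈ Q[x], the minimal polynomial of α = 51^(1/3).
m_α(x) = x^3 - 51

α satisfies α^3 = 51, so x^3 - 51 annihilates α. By the rational root test, a rational root p/q (in lowest terms) of x^3 - 51 would satisfy p^3 = 51 q^3, forcing q = 1 and p^3 = 51; but 51 is not a perfect cube, contradiction. A monic cubic over Q with no rational root is irreducible (any nontrivial factorization would include a linear factor). Hence x^3 - 51 is the minimal polynomial of α, and in particular [Q(α):Q] = 3.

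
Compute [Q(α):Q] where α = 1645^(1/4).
[Q(α):Q] = 4

α is a root of x^4 - 1645. By Eisenstein's criterion at the prime p = 5 (which divides the constant term 1645 but p^2 = 25 does not, since 1645 is squarefree), x^4 - 1645 is irreducible over Q. Hence [Q(α):Q] = 4.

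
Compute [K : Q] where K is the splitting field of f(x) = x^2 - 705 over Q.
[K : Q] = 2

f(x) = x^2 - 705 factors as (x - √705)(x + √705). The splitting field is K = Q(√705). Since 705 is squarefree and > 1, it is not a perfect square, so x^2 - 705 is irreducible over Q and [Q(√705) : Q] = 2. Hence [K : Q] = 2.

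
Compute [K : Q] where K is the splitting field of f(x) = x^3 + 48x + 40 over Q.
[K : Q] = 6

By the rational root test, any rational root of the monic integer polynomial f(x) = x^3 + 48x + 40 must be an integer dividing the constant term 40, i.e. one of ±{1, 2, 4, 5, 8, 10, 20, 40}. Evaluating: f(1) = 89, f(-1) = -9, f(2) = 144, f(-2) = -64, f(4) = 296, f(-4) = -216, f(5) = 405, f(-5) = -325, f(8) = 936, f(-8) = -856, f(10) = 1520, f(-10) = -1440, f(20) = 9000, f(-20) = -8920, f(40) = 65960, f(-40) = -65880; none is 0, so f has no rational root and is therefore irreducible over Q (a cubic with no linear factor over a field is irreducible). For an irreducible cubic, the Galois group is A_3 or S_3 according as the discriminant disc(f) = -4a^3 - 27b^2 = -4·(48)^3 - 27·(40)^2 = -485568 is or is not a square in Q. Here disc(f) = -485568 is not a perfect square in Q, so the Galois group of f over Q is not contained in A_3 and must be all of S_3. The splitting field has degree |S_3| = 6 over Q, so [K : Q] = 6.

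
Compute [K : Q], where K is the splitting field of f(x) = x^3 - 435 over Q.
[K : Q] = 6

The roots of x^3 - 435 are ∛435, ω∛435, ω^2∛435 where ω = e^(2πi/3) is a primitive cube root of unity, so K = Q(∛435, ω). Now [Q(∛435):Q] = 3 (since 435 is not a perfect cube, x^3 - 435 is irreducible) and [Q(ω):Q] = 2. Both 2 and 3 divide [K:Q], and [K:Q] ≤ 3·2 = 6, so [K:Q] = 6. (Equivalently: Q(∛435) ⊂ R but ω ∉ R, so [K : Q(∛435)] = 2.)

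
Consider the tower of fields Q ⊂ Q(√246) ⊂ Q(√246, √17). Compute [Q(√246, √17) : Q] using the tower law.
[Q(√246, √17) : Q] = 4

[Q(√246):Q] = 2 (min poly x^2 - 246, irreducible since 246 is squarefree > 1). For the top step, suppose √17 ∈ Q(√246), say √17 = c + d√246 with c, d ∈ Q. Squaring: 17 = c^2 + 246d^2 + 2cd√246. Since √246 ∉ Q this forces 2cd = 0. If d = 0 then √17 = c ∈ Q, contradicting 17 squarefree > 1. If c = 0 then 17 = 246d^2, so 246·17 = (246d)^2 is a perfect square in Q — but 246·17 = 4182 is not a perfect square (since 246 and 17 are distinct squarefree integers). Contradiction. Hence √17 ∉ Q(√246), so x^2 - 17 stays irreducible over Q(√246) and [Q(√246, √17) : Q(√246)] = 2. By the tower law, [Q(√246, √17) : Q] = 2 · 2 = 4.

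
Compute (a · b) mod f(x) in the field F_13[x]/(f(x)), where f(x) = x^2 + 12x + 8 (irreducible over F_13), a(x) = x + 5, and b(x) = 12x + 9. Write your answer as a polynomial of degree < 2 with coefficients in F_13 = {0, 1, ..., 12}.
a · b ≡ 3x + 1 (mod f(x))

Multiply in F_13[x]: a(x)·b(x) = (x + 5)·(12x + 9) = 12x^2 + 4x + 6. This has degree ≥ 2, so divide by f(x) over F_13: 12x^2 + 4x + 6 = (12)·(x^2 + 12x + 8) + (3x + 1). Hence a·b ≡ 3x + 1 (mod f). (F_13[x]/(f) is a field with 13^2 = 169 elements since f is irreducible of degree 2.)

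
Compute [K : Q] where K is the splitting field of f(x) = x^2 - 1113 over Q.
[K : Q] = 2

f(x) = x^2 - 1113 factors as (x - √1113)(x + √1113). The splitting field is K = Q(√1113). Since 1113 is squarefree and > 1, it is not a perfect square, so x^2 - 1113 is irreducible over Q and [Q(√1113) : Q] = 2. Hence [K : Q] = 2.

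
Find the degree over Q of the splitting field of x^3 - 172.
[K : Q] = 6

The roots of x^3 - 172 are ∛172, ω∛172, ω^2∛172 where ω = e^(2πi/3) is a primitive cube root of unity, so K = Q(∛172, ω). Now [Q(∛172):Q] = 3 (since 172 is not a perfect cube, x^3 - 172 is irreducible) and [Q(ω):Q] = 2. Both 2 and 3 divide [K:Q], and [K:Q] ≤ 3·2 = 6, so [K:Q] = 6. (Equivalently: Q(∛172) ⊂ R but ω ∉ R, so [K : Q(∛172)] = 2.)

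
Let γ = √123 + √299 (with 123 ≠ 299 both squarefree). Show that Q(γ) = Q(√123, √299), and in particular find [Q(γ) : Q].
[Q(γ) : Q] = 4 (equivalently, Q(γ) = Q(√123, √299))

Obviously Q(γ) ⊆ Q(√123, √299), and [Q(√123, √299):Q] = 4 (since 123, 299 are distinct squarefree integers > 1 with 36777 not a perfect square). To show equality we compute the minimal polynomial of γ. From γ = √123 + √299: γ^2 = 123 + 2√(36777) + 299 = 422 + 2√(36777), so γ^2 - 422 = 2√(36777); squaring, (γ^2 - 422)^2 = 4·36777, i.e. γ^4 - 844γ^2 + 178084 - 147108 = 0, i.e. γ^4 - 844γ^2 + 30976 = 0. So γ is a root of x^4 - 844x^2 + 30976. This polynomial is irreducible over Q: it has no rational root (each ±√123 ± √299 is irrational), and any factorization into two quadratics over Q would force √(36777) ∈ Q (pairing opposite roots) or √123, √299 ∈ Q (other pairings), all impossible. Hence [Q(γ):Q] = 4 = [Q(√123, √299):Q], so Q(γ) = Q(√123, √299).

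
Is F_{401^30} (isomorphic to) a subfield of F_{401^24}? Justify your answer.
No: F_{401^30} is not a subfield of F_{401^24}

F_{p^m} embeds in F_{p^n} iff m | n. Here 30 ∤ 24 (since 24 = 0·30 + 24 with remainder 24 ≠ 0), so F_{401^30} is not a subfield of F_{401^24}. Equivalently: if it were, the tower law would give 30 = [F_{401^30}:F_401] dividing [F_{401^24}:F_401] = 24, contradiction.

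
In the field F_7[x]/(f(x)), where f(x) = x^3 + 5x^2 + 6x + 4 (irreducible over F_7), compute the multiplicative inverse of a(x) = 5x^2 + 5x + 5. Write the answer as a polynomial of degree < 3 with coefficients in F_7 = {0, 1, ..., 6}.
a(x)^(-1) ≡ 3x^2 + x + 1 (mod f(x))

Since f is irreducible over F_7, F_7[x]/(f) is a field and a(x) ≠ 0 has an inverse. Apply the extended Euclidean algorithm to f(x) and a(x) in F_7[x]: f(x) = (3x + 5)·a(x) + (x);  a(x) = (5x + 5)·(x) + (5). The last nonzero remainder is the constant 5 = gcd(f, a) in F_7. Back-substituting through the division chain expresses 5 = s(x)·a(x) + t(x)·f(x) with s(x) ≡ x^2 + 5x + 5 (mod f), so (x^2 + 5x + 5)·a(x) ≡ 5 (mod f). Multiplying by 5^(-1) ≡ 3 in F_7 gives a(x)^(-1) ≡ 3·(x^2 + 5x + 5) ≡ 3x^2 + x + 1 (mod f). Check: (5x^2 + 5x + 5)·(3x^2 + x + 1) = x^4 + 6x^3 + 4x^2 + 3x + 5 ≡ 1 (mod x^3 + 5x^2 + 6x + 4).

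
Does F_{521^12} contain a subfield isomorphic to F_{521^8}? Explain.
No: F_{521^8} is not a subfield of F_{521^12}

F_{p^m} embeds in F_{p^n} iff m | n. Here 8 ∤ 12 (since 12 = 1·8 + 4 with remainder 4 ≠ 0), so F_{521^8} is not a subfield of F_{521^12}. Equivalently: if it were, the tower law would give 8 = [F_{521^8}:F_521] dividing [F_{521^12}:F_521] = 12, contradiction.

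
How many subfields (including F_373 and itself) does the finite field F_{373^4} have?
F_{373^4} has 3 subfields

The subfields of F_{p^n} are exactly the fields F_{p^d} for d | n (each is the fixed field of the unique index-d subgroup of Gal(F_{p^n}/F_p) ≅ Z/nZ). The divisors of n = 4 are {1, 2, 4}, giving 3 subfields: F_{373^1}, F_{373^2}, F_{373^4}.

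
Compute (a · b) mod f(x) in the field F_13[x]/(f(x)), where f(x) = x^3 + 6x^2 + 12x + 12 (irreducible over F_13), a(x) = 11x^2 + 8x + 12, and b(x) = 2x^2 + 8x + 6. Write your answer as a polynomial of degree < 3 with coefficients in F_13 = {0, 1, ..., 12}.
a · b ≡ 6x^2 + 8x + 5 (mod f(x))

Multiply in F_13[x]: a(x)·b(x) = (11x^2 + 8x + 12)·(2x^2 + 8x + 6) = 9x^4 + 11x^2 + x + 7. This has degree ≥ 3, so divide by f(x) over F_13: 9x^4 + 11x^2 + x + 7 = (9x + 11)·(x^3 + 6x^2 + 12x + 12) + (6x^2 + 8x + 5). Hence a·b ≡ 6x^2 + 8x + 5 (mod f). (F_13[x]/(f) is a field with 13^3 = 2197 elements since f is irreducible of degree 3.)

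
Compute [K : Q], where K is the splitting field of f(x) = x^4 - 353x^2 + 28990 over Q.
[K : Q] = 4

Solving the quadratic in x^2: x^2 = (353 ± √(353^2 - 4·28990))/2 = (353 ± √8649)/2 = (353 ± 93)/2, giving x^2 = 223 or x^2 = 130. So f(x) = (x^2 - 223)(x^2 - 130) and the roots of f are ±√223, ±√130. Hence the splitting field is K = Q(√223, √130). Since 223 and 130 are distinct squarefree integers > 1, their product 28990 is not a perfect square, so √130 ∉ Q(√223). By the tower law [K:Q] = [Q(√223,√130):Q(√223)] · [Q(√223):Q] = 2 · 2 = 4.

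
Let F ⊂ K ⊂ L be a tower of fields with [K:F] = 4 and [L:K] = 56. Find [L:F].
[L:F] = 224

The tower law says that for any tower of field extensions F ⊂ K ⊂ L with finite degrees, [L:F] = [L:K] · [K:F]. Here this gives [L:F] = 56 · 4 = 224.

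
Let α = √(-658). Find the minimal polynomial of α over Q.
m_α(x) = x^2 + 658

α satisfies α^2 + 658 = 0, so x^2 + 658 annihilates α. Since d = -658 is squarefree and ≠ 1, it is not a perfect square in Q, so x^2 + 658 has no rational root and is therefore irreducible over Q (a degree-2 polynomial over a field is irreducible iff it has no root). Hence m_α(x) = x^2 + 658.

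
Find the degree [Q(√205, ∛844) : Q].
[Q(√205, ∛844) : Q] = 6

Let L = Q(√205, ∛844). Since Q(√205) ⊂ L and [Q(√205):Q] = 2, the tower law gives 2 | [L:Q]. Likewise Q(∛844) ⊂ L with [Q(∛844):Q] = 3 (because 844 is not a perfect cube), so 3 | [L:Q]. As gcd(2,3) = 1, [L:Q] is divisible by 6. Conversely L is generated over Q by √205 and ∛844, so [L:Q] ≤ 2·3 = 6. Therefore [Q(√205, ∛844) : Q] = 6.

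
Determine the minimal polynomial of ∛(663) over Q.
m_α(x) = x^3 - 663

α satisfies α^3 = 663, so x^3 - 663 annihilates α. By the rational root test, a rational root p/q (in lowest terms) of x^3 - 663 would satisfy p^3 = 663 q^3, forcing q = 1 and p^3 = 663; but 663 is not a perfect cube, contradiction. A monic cubic over Q with no rational root is irreducible (any nontrivial factorization would include a linear factor). Hence x^3 - 663 is the minimal polynomial of α, and in particular [Q(α):Q] = 3.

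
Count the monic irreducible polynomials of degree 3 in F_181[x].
There are 1976520 monic irreducible polynomials of degree 3 over F_181

Each element of F_{181^3} that lies in no proper subfield is a root of exactly one monic irreducible of degree 3 over F_181, and each such polynomial has 3 distinct roots in F_{181^3}. By Möbius inversion the count is N_181(3) = (1/3) Σ_{d|3} μ(3/d) · 181^d = (1/3)(μ(3)·181^1 + μ(1)·181^3) = 5929560/3 = 1976520.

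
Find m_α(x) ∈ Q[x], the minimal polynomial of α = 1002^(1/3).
m_α(x) = x^3 - 1002

α satisfies α^3 = 1002, so x^3 - 1002 annihilates α. By the rational root test, a rational root p/q (in lowest terms) of x^3 - 1002 would satisfy p^3 = 1002 q^3, forcing q = 1 and p^3 = 1002; but 1002 is not a perfect cube, contradiction. A monic cubic over Q with no rational root is irreducible (any nontrivial factorization would include a linear factor). Hence x^3 - 1002 is the minimal polynomial of α, and in particular [Q(α):Q] = 3.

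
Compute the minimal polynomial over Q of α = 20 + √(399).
m_α(x) = x^2 - 40x + 1

From α - 20 = √(399), squaring gives (α - 20)^2 = 399, i.e. α^2 - 40α + 400 = 399, so α^2 - 40α + 1 = 0. The discriminant of x^2 - 40x + 1 is (-40)^2 - 4·(1) = 1600 - 4 = 1596, and 4·(399) is not a perfect square in Q since 399 is squarefree and ≠ 1. Hence x^2 - 40x + 1 is irreducible over Q and is the minimal polynomial of α.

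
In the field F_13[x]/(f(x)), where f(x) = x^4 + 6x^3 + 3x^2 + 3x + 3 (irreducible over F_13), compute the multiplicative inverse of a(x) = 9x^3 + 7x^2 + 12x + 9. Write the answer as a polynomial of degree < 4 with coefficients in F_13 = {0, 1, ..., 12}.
a(x)^(-1) ≡ 2x^3 + 12x^2 + 2x + 12 (mod f(x))

Since f is irreducible over F_13, F_13[x]/(f) is a field and a(x) ≠ 0 has an inverse. Apply the extended Euclidean algorithm to f(x) and a(x) in F_13[x]: f(x) = (3x + 7)·a(x) + (9x^2 + 9x + 5);  a(x) = (x + 7)·(9x^2 + 9x + 5) + (9x);  (9x^2 + 9x + 5) = (x + 1)·(9x) + (5). The last nonzero remainder is the constant 5 = gcd(f, a) in F_13. Back-substituting through the division chain expresses 5 = s(x)·a(x) + t(x)·f(x) with s(x) ≡ 10x^3 + 8x^2 + 10x + 8 (mod f), so (10x^3 + 8x^2 + 10x + 8)·a(x) ≡ 5 (mod f). Multiplying by 5^(-1) ≡ 8 in F_13 gives a(x)^(-1) ≡ 8·(10x^3 + 8x^2 + 10x + 8) ≡ 2x^3 + 12x^2 + 2x + 12 (mod f). Check: (9x^3 + 7x^2 + 12x + 9)·(2x^3 + 12x^2 + 2x + 12) = 5x^6 + 5x^5 + 9x^4 + 11x^3 + 8x^2 + 6x + 4 ≡ 1 (mod x^4 + 6x^3 + 3x^2 + 3x + 3).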